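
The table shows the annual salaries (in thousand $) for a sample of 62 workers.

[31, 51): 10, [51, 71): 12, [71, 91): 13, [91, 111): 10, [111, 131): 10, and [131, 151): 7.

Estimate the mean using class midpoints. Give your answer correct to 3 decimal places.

87.129

Midpoints: 41, 61, 81, 101, 121, 141
Σfm = 10×41 + 12×61 + 13×81 + 10×101 + 10×121 + 7×141 = 5402
n = Σf = 62
Mean = 5402 / 62 = 87.1290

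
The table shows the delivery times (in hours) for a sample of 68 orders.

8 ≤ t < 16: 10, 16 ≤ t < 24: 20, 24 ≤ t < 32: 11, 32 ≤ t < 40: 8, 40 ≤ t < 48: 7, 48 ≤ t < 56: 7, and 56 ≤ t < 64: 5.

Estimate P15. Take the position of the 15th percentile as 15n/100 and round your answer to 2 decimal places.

16.08

Cumulative frequencies: 10, 30, 41, 49, 56, 63, 68
n = 68; position = 15n/100 = 10.2.
This falls in the class 16 ≤ t < 24: L = 16, F = 10, f = 20, h = 8.
15th percentile ≈ 16 + ((10.2 − 10) / 20) × 8 = 16.0800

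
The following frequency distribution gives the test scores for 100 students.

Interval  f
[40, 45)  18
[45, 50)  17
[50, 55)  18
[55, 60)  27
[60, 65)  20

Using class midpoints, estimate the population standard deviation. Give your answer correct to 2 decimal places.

6.96

Midpoints: 42.5, 47.5, 52.5, 57.5, 62.5
n = 100, Σfm = 5320, mean = 53.2000
Σfm² = 287875
Σf(m − x̄)² = Σfm² − (Σfm)²/n = 287875 − 5320²/100 = 4851.0000
Population variance = 4851.0000 / 100 = 48.5100
Standard deviation = √48.5100 = 6.9649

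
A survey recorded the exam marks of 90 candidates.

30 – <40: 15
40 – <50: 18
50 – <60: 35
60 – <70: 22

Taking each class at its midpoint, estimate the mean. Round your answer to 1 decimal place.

52.1

Midpoints: 35, 45, 55, 65
Σfm = 15×35 + 18×45 + 35×55 + 22×65 = 4690
n = Σf = 90
Mean = 4690 / 90 = 52.1111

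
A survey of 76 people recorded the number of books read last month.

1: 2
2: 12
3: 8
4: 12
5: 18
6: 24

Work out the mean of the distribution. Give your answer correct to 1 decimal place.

4.4

Values: 1, 2, 3, 4, 5, 6
Σfx = 2×1 + 12×2 + 8×3 + 12×4 + 18×5 + 24×6 = 332
n = Σf = 76
Mean = 332 / 76 = 4.3684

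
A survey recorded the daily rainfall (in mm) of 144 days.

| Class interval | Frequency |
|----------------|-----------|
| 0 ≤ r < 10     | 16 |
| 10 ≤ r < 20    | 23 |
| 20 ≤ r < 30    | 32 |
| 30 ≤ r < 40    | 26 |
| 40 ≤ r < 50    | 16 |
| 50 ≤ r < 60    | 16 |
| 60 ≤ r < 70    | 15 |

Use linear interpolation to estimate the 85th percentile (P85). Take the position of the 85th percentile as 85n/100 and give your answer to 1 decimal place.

Cumulative frequencies: 16, 39, 71, 97, 113, 129, 144
n = 144; position = 85n/100 = 122.4.
This falls in the class 50 ≤ r < 60: L = 50, F = 113, f = 16, h = 10.
85th percentile ≈ 50 + ((122.4 − 113) / 16) × 10 = 55.8750

55.9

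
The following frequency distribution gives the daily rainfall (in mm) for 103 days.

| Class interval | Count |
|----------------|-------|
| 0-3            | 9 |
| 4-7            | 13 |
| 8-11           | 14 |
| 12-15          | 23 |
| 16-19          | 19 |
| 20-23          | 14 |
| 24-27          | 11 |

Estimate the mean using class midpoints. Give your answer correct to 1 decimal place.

14.0

Midpoints: 1.5, 5.5, 9.5, 13.5, 17.5, 21.5, 25.5
Σfm = 9×1.5 + 13×5.5 + 14×9.5 + 23×13.5 + 19×17.5 + 14×21.5 + 11×25.5 = 1442.5
n = Σf = 103
Mean = 1442.5 / 103 = 14.0049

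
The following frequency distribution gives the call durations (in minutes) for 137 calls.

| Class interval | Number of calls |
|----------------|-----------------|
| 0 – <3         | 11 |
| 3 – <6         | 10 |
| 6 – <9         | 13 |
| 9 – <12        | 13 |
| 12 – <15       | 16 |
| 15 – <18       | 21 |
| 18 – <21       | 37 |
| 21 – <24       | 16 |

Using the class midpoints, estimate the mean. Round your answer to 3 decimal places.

14.157

Midpoints: 1.5, 4.5, 7.5, 10.5, 13.5, 16.5, 19.5, 22.5
Σfm = 11×1.5 + 10×4.5 + 13×7.5 + 13×10.5 + 16×13.5 + 21×16.5 + 37×19.5 + 16×22.5 = 1939.5
n = Σf = 137
Mean = 1939.5 / 137 = 14.1569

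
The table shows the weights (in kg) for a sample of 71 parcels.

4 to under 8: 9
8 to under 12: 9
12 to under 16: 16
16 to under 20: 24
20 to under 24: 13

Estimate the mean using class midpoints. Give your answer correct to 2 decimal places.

Midpoints: 6, 10, 14, 18, 22
Σfm = 9×6 + 9×10 + 16×14 + 24×18 + 13×22 = 1086
n = Σf = 71
Mean = 1086 / 71 = 15.2958

15.30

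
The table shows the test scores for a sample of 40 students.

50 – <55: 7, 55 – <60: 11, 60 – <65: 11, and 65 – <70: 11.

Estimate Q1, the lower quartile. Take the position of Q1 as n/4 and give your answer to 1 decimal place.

Cumulative frequencies: 7, 18, 29, 40
n = 40; position = n/4 = 10.
This falls in the class 55 – <60: L = 55, F = 7, f = 11, h = 5.
Lower quartile ≈ 55 + ((10 − 7) / 11) × 5 = 56.3636

56.4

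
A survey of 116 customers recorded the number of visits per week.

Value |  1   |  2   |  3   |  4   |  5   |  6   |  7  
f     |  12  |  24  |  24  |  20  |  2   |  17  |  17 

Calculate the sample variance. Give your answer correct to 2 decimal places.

Values: 1, 2, 3, 4, 5, 6, 7
n = 116, Σfx = 443, mean = 3.8190
Σfx² = 2139
Σf(x − x̄)² = Σfx² − (Σfx)²/n = 2139 − 443²/116 = 447.1983
Sample variance = 447.1983 / 115 = 3.8887

3.89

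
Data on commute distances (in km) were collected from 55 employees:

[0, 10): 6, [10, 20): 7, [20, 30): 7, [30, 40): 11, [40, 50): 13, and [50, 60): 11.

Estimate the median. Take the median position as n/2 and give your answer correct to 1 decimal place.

36.8

Cumulative frequencies: 6, 13, 20, 31, 44, 55
n = 55; position = n/2 = 27.5.
This falls in the class [30, 40): L = 30, F = 20, f = 11, h = 10.
Median ≈ 30 + ((27.5 − 20) / 11) × 10 = 36.8182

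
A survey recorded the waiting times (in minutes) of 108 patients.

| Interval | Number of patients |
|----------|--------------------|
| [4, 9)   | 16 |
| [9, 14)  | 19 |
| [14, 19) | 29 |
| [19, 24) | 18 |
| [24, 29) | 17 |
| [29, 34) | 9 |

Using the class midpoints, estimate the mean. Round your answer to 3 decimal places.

Midpoints: 6.5, 11.5, 16.5, 21.5, 26.5, 31.5
Σfm = 16×6.5 + 19×11.5 + 29×16.5 + 18×21.5 + 17×26.5 + 9×31.5 = 1922
n = Σf = 108
Mean = 1922 / 108 = 17.7963

17.796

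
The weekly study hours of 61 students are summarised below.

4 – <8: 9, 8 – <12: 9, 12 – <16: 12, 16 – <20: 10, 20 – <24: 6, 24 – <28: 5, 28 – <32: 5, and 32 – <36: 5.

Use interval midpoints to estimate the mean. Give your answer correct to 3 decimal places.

Midpoints: 6, 10, 14, 18, 22, 26, 30, 34
Σfm = 9×6 + 9×10 + 12×14 + 10×18 + 6×22 + 5×26 + 5×30 + 5×34 = 1074
n = Σf = 61
Mean = 1074 / 61 = 17.6066

17.607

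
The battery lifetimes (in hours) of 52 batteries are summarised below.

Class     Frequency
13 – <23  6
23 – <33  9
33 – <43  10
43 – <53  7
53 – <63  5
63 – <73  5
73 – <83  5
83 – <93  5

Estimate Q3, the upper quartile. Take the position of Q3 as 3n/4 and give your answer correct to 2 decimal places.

67.00

Cumulative frequencies: 6, 15, 25, 32, 37, 42, 47, 52
n = 52; position = 3n/4 = 39.
This falls in the class 63 – <73: L = 63, F = 37, f = 5, h = 10.
Upper quartile ≈ 63 + ((39 − 37) / 5) × 10 = 67.0000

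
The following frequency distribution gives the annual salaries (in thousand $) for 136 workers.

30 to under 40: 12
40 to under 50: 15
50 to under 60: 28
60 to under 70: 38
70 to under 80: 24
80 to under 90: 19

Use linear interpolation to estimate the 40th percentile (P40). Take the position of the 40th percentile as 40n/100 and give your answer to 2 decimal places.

Cumulative frequencies: 12, 27, 55, 93, 117, 136
n = 136; position = 40n/100 = 54.4.
This falls in the class 50 to under 60: L = 50, F = 27, f = 28, h = 10.
40th percentile ≈ 50 + ((54.4 − 27) / 28) × 10 = 59.7857

59.79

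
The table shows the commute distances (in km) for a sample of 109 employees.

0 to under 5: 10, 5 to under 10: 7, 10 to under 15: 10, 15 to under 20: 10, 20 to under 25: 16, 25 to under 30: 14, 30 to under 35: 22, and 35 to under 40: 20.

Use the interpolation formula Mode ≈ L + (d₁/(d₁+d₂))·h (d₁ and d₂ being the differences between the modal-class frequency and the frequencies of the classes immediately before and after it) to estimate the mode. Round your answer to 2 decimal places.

Modal class: 30 to under 35 (highest frequency 22).
d₁ = 22 − 14 = 8, d₂ = 22 − 20 = 2
Mode ≈ 30 + (8/(8+2)) × 5 = 30 + 4.0000 = 34.0000

34.00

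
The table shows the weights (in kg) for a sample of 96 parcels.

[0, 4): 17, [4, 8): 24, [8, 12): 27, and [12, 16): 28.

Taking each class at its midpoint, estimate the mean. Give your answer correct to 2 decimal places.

Midpoints: 2, 6, 10, 14
Σfm = 17×2 + 24×6 + 27×10 + 28×14 = 840
n = Σf = 96
Mean = 840 / 96 = 8.7500

8.75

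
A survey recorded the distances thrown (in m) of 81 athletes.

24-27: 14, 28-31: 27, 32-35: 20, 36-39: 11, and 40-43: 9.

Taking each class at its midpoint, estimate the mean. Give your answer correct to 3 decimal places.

Midpoints: 25.5, 29.5, 33.5, 37.5, 41.5
Σfm = 14×25.5 + 27×29.5 + 20×33.5 + 11×37.5 + 9×41.5 = 2609.5
n = Σf = 81
Mean = 2609.5 / 81 = 32.2160

32.216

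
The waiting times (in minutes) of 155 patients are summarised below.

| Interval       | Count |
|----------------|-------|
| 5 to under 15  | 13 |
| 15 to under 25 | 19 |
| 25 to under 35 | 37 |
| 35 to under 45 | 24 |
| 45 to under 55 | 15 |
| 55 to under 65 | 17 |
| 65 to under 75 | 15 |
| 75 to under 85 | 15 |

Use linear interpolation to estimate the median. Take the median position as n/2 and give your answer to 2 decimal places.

Cumulative frequencies: 13, 32, 69, 93, 108, 125, 140, 155
n = 155; position = n/2 = 77.5.
This falls in the class 35 to under 45: L = 35, F = 69, f = 24, h = 10.
Median ≈ 35 + ((77.5 − 69) / 24) × 10 = 38.5417

38.54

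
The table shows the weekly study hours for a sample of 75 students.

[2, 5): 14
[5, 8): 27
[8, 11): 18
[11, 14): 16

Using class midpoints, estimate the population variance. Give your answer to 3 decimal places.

Midpoints: 3.5, 6.5, 9.5, 12.5
n = 75, Σfm = 595.5, mean = 7.9400
Σfm² = 5436.75
Σf(m − x̄)² = Σfm² − (Σfm)²/n = 5436.75 − 595.5²/75 = 708.4800
Population variance = 708.4800 / 75 = 9.4464

9.446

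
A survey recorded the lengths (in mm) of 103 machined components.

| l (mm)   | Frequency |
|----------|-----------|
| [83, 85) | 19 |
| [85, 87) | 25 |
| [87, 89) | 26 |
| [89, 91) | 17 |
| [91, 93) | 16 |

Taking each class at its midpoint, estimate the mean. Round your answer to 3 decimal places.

87.728

Midpoints: 84, 86, 88, 90, 92
Σfm = 19×84 + 25×86 + 26×88 + 17×90 + 16×92 = 9036
n = Σf = 103
Mean = 9036 / 103 = 87.7282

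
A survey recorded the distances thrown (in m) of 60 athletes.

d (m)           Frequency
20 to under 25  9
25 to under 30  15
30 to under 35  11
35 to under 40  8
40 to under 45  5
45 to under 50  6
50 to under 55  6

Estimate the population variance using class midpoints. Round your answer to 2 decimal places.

90.35

Midpoints: 22.5, 27.5, 32.5, 37.5, 42.5, 47.5, 52.5
n = 60, Σfm = 2085, mean = 34.7500
Σfm² = 77875
Σf(m − x̄)² = Σfm² − (Σfm)²/n = 77875 − 2085²/60 = 5421.2500
Population variance = 5421.2500 / 60 = 90.3542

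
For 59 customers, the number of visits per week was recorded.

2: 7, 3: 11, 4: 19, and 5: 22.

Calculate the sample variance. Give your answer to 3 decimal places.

Values: 2, 3, 4, 5
n = 59, Σfx = 233, mean = 3.9492
Σfx² = 981
Σf(x − x̄)² = Σfx² − (Σfx)²/n = 981 − 233²/59 = 60.8475
Sample variance = 60.8475 / 58 = 1.0491

1.049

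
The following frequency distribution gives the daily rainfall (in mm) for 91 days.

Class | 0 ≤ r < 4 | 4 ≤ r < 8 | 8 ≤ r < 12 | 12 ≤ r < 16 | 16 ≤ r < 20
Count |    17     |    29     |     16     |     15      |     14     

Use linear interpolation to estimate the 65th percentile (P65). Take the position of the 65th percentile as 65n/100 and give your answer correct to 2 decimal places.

Cumulative frequencies: 17, 46, 62, 77, 91
n = 91; position = 65n/100 = 59.15.
This falls in the class 8 ≤ r < 12: L = 8, F = 46, f = 16, h = 4.
65th percentile ≈ 8 + ((59.15 − 46) / 16) × 4 = 11.2875

11.29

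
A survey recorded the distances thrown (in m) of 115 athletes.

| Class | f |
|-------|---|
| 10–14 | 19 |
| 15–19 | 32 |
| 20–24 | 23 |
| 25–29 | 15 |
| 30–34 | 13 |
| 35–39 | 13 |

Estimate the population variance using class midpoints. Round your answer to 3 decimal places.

63.289

Midpoints: 12, 17, 22, 27, 32, 37
n = 115, Σfm = 2580, mean = 22.4348
Σfm² = 65160
Σf(m − x̄)² = Σfm² − (Σfm)²/n = 65160 − 2580²/115 = 7278.2609
Population variance = 7278.2609 / 115 = 63.2892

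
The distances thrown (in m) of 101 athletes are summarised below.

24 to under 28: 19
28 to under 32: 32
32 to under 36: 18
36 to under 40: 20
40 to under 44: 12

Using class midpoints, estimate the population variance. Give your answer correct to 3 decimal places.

Midpoints: 26, 30, 34, 38, 42
n = 101, Σfm = 3330, mean = 32.9703
Σfm² = 112500
Σf(m − x̄)² = Σfm² − (Σfm)²/n = 112500 − 3330²/101 = 2708.9109
Population variance = 2708.9109 / 101 = 26.8209

26.821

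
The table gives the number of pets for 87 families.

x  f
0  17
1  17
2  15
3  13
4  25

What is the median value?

Cumulative frequencies: 17, 34, 49, 62, 87
n = 87, so the median is the value in position (n+1)/2 = 44.
Position 44 falls at value 2.

2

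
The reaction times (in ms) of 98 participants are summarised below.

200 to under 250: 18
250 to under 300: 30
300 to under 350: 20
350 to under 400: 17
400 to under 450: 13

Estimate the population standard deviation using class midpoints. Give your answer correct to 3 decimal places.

Midpoints: 225, 275, 325, 375, 425
n = 98, Σfm = 30700, mean = 313.2653
Σfm² = 10031250
Σf(m − x̄)² = Σfm² − (Σfm)²/n = 10031250 − 30700²/98 = 414005.1020
Population variance = 414005.1020 / 98 = 4224.5419
Standard deviation = √4224.5419 = 64.9965

64.996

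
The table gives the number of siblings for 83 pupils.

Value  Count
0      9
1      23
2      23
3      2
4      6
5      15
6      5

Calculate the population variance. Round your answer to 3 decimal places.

3.405

Values: 0, 1, 2, 3, 4, 5, 6
n = 83, Σfx = 204, mean = 2.4578
Σfx² = 784
Σf(x − x̄)² = Σfx² − (Σfx)²/n = 784 − 204²/83 = 282.6024
Population variance = 282.6024 / 83 = 3.4048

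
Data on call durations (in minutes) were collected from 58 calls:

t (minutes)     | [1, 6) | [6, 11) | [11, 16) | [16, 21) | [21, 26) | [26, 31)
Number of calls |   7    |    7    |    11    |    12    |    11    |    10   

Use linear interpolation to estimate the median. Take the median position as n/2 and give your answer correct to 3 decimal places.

17.667

Cumulative frequencies: 7, 14, 25, 37, 48, 58
n = 58; position = n/2 = 29.
This falls in the class [16, 21): L = 16, F = 25, f = 12, h = 5.
Median ≈ 16 + ((29 − 25) / 12) × 5 = 17.6667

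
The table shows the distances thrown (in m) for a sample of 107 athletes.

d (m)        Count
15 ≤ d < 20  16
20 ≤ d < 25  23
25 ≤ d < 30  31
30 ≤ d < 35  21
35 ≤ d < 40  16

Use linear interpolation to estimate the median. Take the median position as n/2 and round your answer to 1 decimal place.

27.3

Cumulative frequencies: 16, 39, 70, 91, 107
n = 107; position = n/2 = 53.5.
This falls in the class 25 ≤ d < 30: L = 25, F = 39, f = 31, h = 5.
Median ≈ 25 + ((53.5 − 39) / 31) × 5 = 27.3387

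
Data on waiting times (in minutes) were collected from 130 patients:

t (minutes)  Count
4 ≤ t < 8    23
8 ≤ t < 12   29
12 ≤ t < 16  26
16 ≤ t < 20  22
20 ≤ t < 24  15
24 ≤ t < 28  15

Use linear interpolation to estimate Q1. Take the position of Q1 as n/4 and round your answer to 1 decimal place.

9.3

Cumulative frequencies: 23, 52, 78, 100, 115, 130
n = 130; position = n/4 = 32.5.
This falls in the class 8 ≤ t < 12: L = 8, F = 23, f = 29, h = 4.
Lower quartile ≈ 8 + ((32.5 − 23) / 29) × 4 = 9.3103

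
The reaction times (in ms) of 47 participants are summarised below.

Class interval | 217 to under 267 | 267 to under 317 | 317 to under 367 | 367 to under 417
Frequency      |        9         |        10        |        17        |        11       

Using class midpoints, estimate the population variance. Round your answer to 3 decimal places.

2704.844

Midpoints: 242, 292, 342, 392
n = 47, Σfm = 15224, mean = 323.9149
Σfm² = 5058408
Σf(m − x̄)² = Σfm² − (Σfm)²/n = 5058408 − 15224²/47 = 127127.6596
Population variance = 127127.6596 / 47 = 2704.8438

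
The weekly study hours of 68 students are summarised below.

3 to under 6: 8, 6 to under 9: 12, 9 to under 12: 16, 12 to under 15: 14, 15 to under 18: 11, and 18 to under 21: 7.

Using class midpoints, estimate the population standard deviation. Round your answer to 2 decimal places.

Midpoints: 4.5, 7.5, 10.5, 13.5, 16.5, 19.5
n = 68, Σfm = 801, mean = 11.7794
Σfm² = 10809
Σf(m − x̄)² = Σfm² − (Σfm)²/n = 10809 − 801²/68 = 1373.6912
Population variance = 1373.6912 / 68 = 20.2013
Standard deviation = √20.2013 = 4.4946

4.49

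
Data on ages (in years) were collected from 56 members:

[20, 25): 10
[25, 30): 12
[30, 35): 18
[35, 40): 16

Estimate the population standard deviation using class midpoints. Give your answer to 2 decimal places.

5.32

Midpoints: 22.5, 27.5, 32.5, 37.5
n = 56, Σfm = 1740, mean = 31.0714
Σfm² = 55650
Σf(m − x̄)² = Σfm² − (Σfm)²/n = 55650 − 1740²/56 = 1585.7143
Population variance = 1585.7143 / 56 = 28.3163
Standard deviation = √28.3163 = 5.3213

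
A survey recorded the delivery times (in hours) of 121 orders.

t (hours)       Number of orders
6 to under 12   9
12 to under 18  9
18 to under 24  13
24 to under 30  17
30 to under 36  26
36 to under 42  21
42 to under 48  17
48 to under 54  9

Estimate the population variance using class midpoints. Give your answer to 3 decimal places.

Midpoints: 9, 15, 21, 27, 33, 39, 45, 51
n = 121, Σfm = 3849, mean = 31.8099
Σfm² = 138969
Σf(m − x̄)² = Σfm² − (Σfm)²/n = 138969 − 3849²/121 = 16532.6281
Population variance = 16532.6281 / 121 = 136.6333

136.633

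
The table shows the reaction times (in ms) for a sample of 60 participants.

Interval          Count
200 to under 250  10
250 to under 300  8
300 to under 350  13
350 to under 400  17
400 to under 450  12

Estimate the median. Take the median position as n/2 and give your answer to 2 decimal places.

Cumulative frequencies: 10, 18, 31, 48, 60
n = 60; position = n/2 = 30.
This falls in the class 300 to under 350: L = 300, F = 18, f = 13, h = 50.
Median ≈ 300 + ((30 − 18) / 13) × 50 = 346.1538

346.15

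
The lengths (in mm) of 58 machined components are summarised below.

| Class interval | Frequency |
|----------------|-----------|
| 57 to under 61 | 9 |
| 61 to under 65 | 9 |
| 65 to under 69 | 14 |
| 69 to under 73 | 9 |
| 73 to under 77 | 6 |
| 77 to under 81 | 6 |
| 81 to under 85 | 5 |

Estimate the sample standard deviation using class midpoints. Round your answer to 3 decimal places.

Midpoints: 59, 63, 67, 71, 75, 79, 83
n = 58, Σfm = 4014, mean = 69.2069
Σfm² = 280906
Σf(m − x̄)² = Σfm² − (Σfm)²/n = 280906 − 4014²/58 = 3109.5172
Sample variance = 3109.5172 / 57 = 54.5529
Standard deviation = √54.5529 = 7.3860

7.386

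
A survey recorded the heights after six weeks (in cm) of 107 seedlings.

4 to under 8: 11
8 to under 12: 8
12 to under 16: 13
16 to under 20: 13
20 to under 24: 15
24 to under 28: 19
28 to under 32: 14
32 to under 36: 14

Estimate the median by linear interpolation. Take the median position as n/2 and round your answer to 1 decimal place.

22.3

Cumulative frequencies: 11, 19, 32, 45, 60, 79, 93, 107
n = 107; position = n/2 = 53.5.
This falls in the class 20 to under 24: L = 20, F = 45, f = 15, h = 4.
Median ≈ 20 + ((53.5 − 45) / 15) × 4 = 22.2667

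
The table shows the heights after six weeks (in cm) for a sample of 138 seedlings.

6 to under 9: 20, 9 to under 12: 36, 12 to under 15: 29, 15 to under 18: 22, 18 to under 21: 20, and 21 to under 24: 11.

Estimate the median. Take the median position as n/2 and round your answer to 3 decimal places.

13.345

Cumulative frequencies: 20, 56, 85, 107, 127, 138
n = 138; position = n/2 = 69.
This falls in the class 12 to under 15: L = 12, F = 56, f = 29, h = 3.
Median ≈ 12 + ((69 − 56) / 29) × 3 = 13.3448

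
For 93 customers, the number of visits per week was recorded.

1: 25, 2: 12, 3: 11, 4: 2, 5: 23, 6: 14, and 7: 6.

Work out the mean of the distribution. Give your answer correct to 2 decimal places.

Values: 1, 2, 3, 4, 5, 6, 7
Σfx = 25×1 + 12×2 + 11×3 + 2×4 + 23×5 + 14×6 + 6×7 = 331
n = Σf = 93
Mean = 331 / 93 = 3.5591

3.56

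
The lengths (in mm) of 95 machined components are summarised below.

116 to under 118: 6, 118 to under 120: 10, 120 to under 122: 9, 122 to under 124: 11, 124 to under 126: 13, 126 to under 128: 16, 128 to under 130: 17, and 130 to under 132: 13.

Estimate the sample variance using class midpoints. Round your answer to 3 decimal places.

Midpoints: 117, 119, 121, 123, 125, 127, 129, 131
n = 95, Σfm = 11887, mean = 125.1263
Σfm² = 1489111
Σf(m − x̄)² = Σfm² − (Σfm)²/n = 1489111 − 11887²/95 = 1734.4842
Sample variance = 1734.4842 / 94 = 18.4520

18.452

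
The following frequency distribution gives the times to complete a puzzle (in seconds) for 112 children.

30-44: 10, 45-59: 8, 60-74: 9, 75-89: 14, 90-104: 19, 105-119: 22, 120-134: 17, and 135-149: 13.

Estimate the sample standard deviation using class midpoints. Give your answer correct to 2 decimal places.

31.48

Midpoints: 37, 52, 67, 82, 97, 112, 127, 142
n = 112, Σfm = 10849, mean = 96.8661
Σfm² = 1160923
Σf(m − x̄)² = Σfm² − (Σfm)²/n = 1160923 − 10849²/112 = 110022.9911
Sample variance = 110022.9911 / 111 = 991.1981
Standard deviation = √991.1981 = 31.4833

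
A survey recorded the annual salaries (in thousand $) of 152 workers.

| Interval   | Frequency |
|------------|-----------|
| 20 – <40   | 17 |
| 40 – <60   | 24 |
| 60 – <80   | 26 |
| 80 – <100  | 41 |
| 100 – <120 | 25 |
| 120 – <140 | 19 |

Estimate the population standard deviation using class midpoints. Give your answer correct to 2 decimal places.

Midpoints: 30, 50, 70, 90, 110, 130
n = 152, Σfm = 12440, mean = 81.8421
Σfm² = 1158400
Σf(m − x̄)² = Σfm² − (Σfm)²/n = 1158400 − 12440²/152 = 140284.2105
Population variance = 140284.2105 / 152 = 922.9224
Standard deviation = √922.9224 = 30.3796

30.38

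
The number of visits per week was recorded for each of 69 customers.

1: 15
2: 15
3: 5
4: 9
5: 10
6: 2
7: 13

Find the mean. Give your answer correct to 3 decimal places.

3.609

Values: 1, 2, 3, 4, 5, 6, 7
Σfx = 15×1 + 15×2 + 5×3 + 9×4 + 10×5 + 2×6 + 13×7 = 249
n = Σf = 69
Mean = 249 / 69 = 3.6087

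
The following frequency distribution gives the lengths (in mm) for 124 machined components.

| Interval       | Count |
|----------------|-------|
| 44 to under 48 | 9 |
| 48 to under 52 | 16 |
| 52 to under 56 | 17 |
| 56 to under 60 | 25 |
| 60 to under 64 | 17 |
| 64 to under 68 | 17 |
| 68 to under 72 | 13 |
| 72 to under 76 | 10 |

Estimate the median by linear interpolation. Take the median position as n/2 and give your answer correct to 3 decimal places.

Cumulative frequencies: 9, 25, 42, 67, 84, 101, 114, 124
n = 124; position = n/2 = 62.
This falls in the class 56 to under 60: L = 56, F = 42, f = 25, h = 4.
Median ≈ 56 + ((62 − 42) / 25) × 4 = 59.2000

59.200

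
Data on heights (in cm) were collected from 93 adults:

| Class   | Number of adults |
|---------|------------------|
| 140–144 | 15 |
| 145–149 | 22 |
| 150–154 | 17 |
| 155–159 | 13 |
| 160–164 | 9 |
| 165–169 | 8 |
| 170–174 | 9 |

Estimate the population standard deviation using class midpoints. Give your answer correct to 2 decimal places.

Midpoints: 142, 147, 152, 157, 162, 167, 172
n = 93, Σfm = 14331, mean = 154.0968
Σfm² = 2216627
Σf(m − x̄)² = Σfm² − (Σfm)²/n = 2216627 − 14331²/93 = 8266.1290
Population variance = 8266.1290 / 93 = 88.8831
Standard deviation = √88.8831 = 9.4278

9.43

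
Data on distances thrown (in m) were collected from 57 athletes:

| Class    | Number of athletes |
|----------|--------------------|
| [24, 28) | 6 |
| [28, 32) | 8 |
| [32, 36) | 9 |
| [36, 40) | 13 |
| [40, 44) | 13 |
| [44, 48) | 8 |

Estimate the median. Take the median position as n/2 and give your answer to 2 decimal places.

Cumulative frequencies: 6, 14, 23, 36, 49, 57
n = 57; position = n/2 = 28.5.
This falls in the class [36, 40): L = 36, F = 23, f = 13, h = 4.
Median ≈ 36 + ((28.5 − 23) / 13) × 4 = 37.6923

37.69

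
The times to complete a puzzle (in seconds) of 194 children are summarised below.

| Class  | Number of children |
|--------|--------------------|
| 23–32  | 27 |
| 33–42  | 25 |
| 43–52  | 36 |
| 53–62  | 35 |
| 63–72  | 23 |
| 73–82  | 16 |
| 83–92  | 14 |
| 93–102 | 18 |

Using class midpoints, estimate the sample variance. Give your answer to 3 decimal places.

Midpoints: 27.5, 37.5, 47.5, 57.5, 67.5, 77.5, 87.5, 97.5
n = 194, Σfm = 11175, mean = 57.6031
Σfm² = 731712.5
Σf(m − x̄)² = Σfm² − (Σfm)²/n = 731712.5 − 11175²/194 = 87997.9381
Sample variance = 87997.9381 / 193 = 455.9479

455.948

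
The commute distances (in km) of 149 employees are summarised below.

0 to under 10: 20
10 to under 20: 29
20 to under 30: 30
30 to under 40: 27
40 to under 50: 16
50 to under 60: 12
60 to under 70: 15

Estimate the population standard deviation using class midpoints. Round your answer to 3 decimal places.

Midpoints: 5, 15, 25, 35, 45, 55, 65
n = 149, Σfm = 4585, mean = 30.7718
Σfm² = 190925
Σf(m − x̄)² = Σfm² − (Σfm)²/n = 190925 − 4585²/149 = 49836.2416
Population variance = 49836.2416 / 149 = 334.4714
Standard deviation = √334.4714 = 18.2886

18.289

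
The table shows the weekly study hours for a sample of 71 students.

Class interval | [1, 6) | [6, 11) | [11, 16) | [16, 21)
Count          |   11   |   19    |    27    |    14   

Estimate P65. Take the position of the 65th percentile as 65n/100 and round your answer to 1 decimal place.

Cumulative frequencies: 11, 30, 57, 71
n = 71; position = 65n/100 = 46.15.
This falls in the class [11, 16): L = 11, F = 30, f = 27, h = 5.
65th percentile ≈ 11 + ((46.15 − 30) / 27) × 5 = 13.9907

14.0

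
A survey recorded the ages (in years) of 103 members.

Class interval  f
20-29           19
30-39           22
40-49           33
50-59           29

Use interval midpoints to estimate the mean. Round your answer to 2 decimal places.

41.49

Midpoints: 24.5, 34.5, 44.5, 54.5
Σfm = 19×24.5 + 22×34.5 + 33×44.5 + 29×54.5 = 4273.5
n = Σf = 103
Mean = 4273.5 / 103 = 41.4903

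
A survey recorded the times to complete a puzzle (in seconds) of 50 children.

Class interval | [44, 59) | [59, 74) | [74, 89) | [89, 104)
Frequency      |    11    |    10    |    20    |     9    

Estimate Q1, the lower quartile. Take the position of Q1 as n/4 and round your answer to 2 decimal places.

61.25

Cumulative frequencies: 11, 21, 41, 50
n = 50; position = n/4 = 12.5.
This falls in the class [59, 74): L = 59, F = 11, f = 10, h = 15.
Lower quartile ≈ 59 + ((12.5 − 11) / 10) × 15 = 61.2500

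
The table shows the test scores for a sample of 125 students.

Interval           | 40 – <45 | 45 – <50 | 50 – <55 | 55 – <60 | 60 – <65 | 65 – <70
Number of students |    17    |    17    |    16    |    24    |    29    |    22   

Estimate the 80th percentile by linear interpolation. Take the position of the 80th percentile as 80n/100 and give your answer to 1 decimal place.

64.5

Cumulative frequencies: 17, 34, 50, 74, 103, 125
n = 125; position = 80n/100 = 100.
This falls in the class 60 – <65: L = 60, F = 74, f = 29, h = 5.
80th percentile ≈ 60 + ((100 − 74) / 29) × 5 = 64.4828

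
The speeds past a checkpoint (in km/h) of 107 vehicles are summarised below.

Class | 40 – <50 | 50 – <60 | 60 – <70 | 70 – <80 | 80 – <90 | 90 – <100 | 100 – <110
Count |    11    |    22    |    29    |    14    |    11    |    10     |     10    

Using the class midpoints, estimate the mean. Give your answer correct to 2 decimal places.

70.79

Midpoints: 45, 55, 65, 75, 85, 95, 105
Σfm = 11×45 + 22×55 + 29×65 + 14×75 + 11×85 + 10×95 + 10×105 = 7575
n = Σf = 107
Mean = 7575 / 107 = 70.7944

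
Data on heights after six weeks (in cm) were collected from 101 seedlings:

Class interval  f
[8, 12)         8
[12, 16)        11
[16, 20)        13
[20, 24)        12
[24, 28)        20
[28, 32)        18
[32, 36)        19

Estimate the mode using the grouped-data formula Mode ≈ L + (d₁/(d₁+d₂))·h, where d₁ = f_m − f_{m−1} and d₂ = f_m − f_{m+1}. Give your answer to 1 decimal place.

Modal class: [24, 28) (highest frequency 20).
d₁ = 20 − 12 = 8, d₂ = 20 − 18 = 2
Mode ≈ 24 + (8/(8+2)) × 4 = 24 + 3.2000 = 27.2000

27.2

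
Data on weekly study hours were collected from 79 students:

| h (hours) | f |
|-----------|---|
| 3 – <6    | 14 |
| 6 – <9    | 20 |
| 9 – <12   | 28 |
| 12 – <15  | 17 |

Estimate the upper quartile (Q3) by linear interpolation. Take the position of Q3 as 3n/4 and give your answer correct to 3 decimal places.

11.705

Cumulative frequencies: 14, 34, 62, 79
n = 79; position = 3n/4 = 59.25.
This falls in the class 9 – <12: L = 9, F = 34, f = 28, h = 3.
Upper quartile ≈ 9 + ((59.25 − 34) / 28) × 3 = 11.7054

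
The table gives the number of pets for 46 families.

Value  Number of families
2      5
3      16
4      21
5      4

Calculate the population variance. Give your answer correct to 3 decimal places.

Values: 2, 3, 4, 5
n = 46, Σfx = 162, mean = 3.5217
Σfx² = 600
Σf(x − x̄)² = Σfx² − (Σfx)²/n = 600 − 162²/46 = 29.4783
Population variance = 29.4783 / 46 = 0.6408

0.641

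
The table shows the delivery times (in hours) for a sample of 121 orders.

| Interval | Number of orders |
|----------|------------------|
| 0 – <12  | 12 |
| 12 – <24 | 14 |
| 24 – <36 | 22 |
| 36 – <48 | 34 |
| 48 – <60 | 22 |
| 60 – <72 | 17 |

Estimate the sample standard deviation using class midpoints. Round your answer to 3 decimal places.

17.952

Midpoints: 6, 18, 30, 42, 54, 66
n = 121, Σfm = 4722, mean = 39.0248
Σfm² = 222948
Σf(m − x̄)² = Σfm² − (Σfm)²/n = 222948 − 4722²/121 = 38672.9256
Sample variance = 38672.9256 / 120 = 322.2744
Standard deviation = √322.2744 = 17.9520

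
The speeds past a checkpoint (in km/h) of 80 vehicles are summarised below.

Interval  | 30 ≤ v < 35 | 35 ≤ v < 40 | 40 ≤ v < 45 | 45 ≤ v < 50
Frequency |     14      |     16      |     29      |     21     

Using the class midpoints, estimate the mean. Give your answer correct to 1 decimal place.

Midpoints: 32.5, 37.5, 42.5, 47.5
Σfm = 14×32.5 + 16×37.5 + 29×42.5 + 21×47.5 = 3285
n = Σf = 80
Mean = 3285 / 80 = 41.0625

41.1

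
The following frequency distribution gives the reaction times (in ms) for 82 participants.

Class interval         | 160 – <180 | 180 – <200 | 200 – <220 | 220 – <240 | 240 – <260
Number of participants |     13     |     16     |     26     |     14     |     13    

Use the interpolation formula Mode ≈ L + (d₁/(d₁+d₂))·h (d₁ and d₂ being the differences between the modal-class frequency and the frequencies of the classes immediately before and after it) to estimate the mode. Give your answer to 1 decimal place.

209.1

Modal class: 200 – <220 (highest frequency 26).
d₁ = 26 − 16 = 10, d₂ = 26 − 14 = 12
Mode ≈ 200 + (10/(10+12)) × 20 = 200 + 9.0909 = 209.0909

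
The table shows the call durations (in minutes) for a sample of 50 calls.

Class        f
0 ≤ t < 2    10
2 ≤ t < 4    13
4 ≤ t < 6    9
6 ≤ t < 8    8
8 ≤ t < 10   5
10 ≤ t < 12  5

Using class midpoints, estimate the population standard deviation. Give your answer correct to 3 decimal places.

3.175

Midpoints: 1, 3, 5, 7, 9, 11
n = 50, Σfm = 250, mean = 5.0000
Σfm² = 1754
Σf(m − x̄)² = Σfm² − (Σfm)²/n = 1754 − 250²/50 = 504.0000
Population variance = 504.0000 / 50 = 10.0800
Standard deviation = √10.0800 = 3.1749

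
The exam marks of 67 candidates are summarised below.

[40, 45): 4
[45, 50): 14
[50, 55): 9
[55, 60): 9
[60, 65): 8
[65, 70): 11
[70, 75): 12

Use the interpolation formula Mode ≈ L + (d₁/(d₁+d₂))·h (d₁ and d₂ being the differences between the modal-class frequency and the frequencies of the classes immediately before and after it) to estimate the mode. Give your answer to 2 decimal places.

48.33

Modal class: [45, 50) (highest frequency 14).
d₁ = 14 − 4 = 10, d₂ = 14 − 9 = 5
Mode ≈ 45 + (10/(10+5)) × 5 = 45 + 3.3333 = 48.3333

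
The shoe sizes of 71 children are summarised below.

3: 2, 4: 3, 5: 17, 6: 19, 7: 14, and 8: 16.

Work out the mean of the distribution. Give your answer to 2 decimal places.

Values: 3, 4, 5, 6, 7, 8
Σfx = 2×3 + 3×4 + 17×5 + 19×6 + 14×7 + 16×8 = 443
n = Σf = 71
Mean = 443 / 71 = 6.2394

6.24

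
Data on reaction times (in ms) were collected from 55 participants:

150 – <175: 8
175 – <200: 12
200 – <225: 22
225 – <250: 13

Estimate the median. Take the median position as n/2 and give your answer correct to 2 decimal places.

Cumulative frequencies: 8, 20, 42, 55
n = 55; position = n/2 = 27.5.
This falls in the class 200 – <225: L = 200, F = 20, f = 22, h = 25.
Median ≈ 200 + ((27.5 − 20) / 22) × 25 = 208.5227

208.52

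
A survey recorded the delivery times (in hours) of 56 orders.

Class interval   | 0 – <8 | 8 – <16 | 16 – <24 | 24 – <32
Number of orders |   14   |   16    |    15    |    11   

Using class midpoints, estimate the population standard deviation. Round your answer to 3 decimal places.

8.522

Midpoints: 4, 12, 20, 28
n = 56, Σfm = 856, mean = 15.2857
Σfm² = 17152
Σf(m − x̄)² = Σfm² − (Σfm)²/n = 17152 − 856²/56 = 4067.4286
Population variance = 4067.4286 / 56 = 72.6327
Standard deviation = √72.6327 = 8.5225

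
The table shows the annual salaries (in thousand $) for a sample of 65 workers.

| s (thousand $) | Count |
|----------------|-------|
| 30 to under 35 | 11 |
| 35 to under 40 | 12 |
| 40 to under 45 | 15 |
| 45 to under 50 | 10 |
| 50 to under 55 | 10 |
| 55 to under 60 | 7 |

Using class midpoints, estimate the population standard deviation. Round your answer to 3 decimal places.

7.955

Midpoints: 32.5, 37.5, 42.5, 47.5, 52.5, 57.5
n = 65, Σfm = 2847.5, mean = 43.8077
Σfm² = 128856.25
Σf(m − x̄)² = Σfm² − (Σfm)²/n = 128856.25 − 2847.5²/65 = 4113.8462
Population variance = 4113.8462 / 65 = 63.2899
Standard deviation = √63.2899 = 7.9555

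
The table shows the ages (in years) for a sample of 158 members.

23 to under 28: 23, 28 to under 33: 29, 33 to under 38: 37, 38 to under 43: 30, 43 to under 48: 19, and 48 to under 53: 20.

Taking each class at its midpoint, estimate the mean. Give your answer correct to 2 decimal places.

37.18

Midpoints: 25.5, 30.5, 35.5, 40.5, 45.5, 50.5
Σfm = 23×25.5 + 29×30.5 + 37×35.5 + 30×40.5 + 19×45.5 + 20×50.5 = 5874
n = Σf = 158
Mean = 5874 / 158 = 37.1772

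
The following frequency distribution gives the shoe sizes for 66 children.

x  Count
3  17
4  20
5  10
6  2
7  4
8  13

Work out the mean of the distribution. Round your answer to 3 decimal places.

4.924

Values: 3, 4, 5, 6, 7, 8
Σfx = 17×3 + 20×4 + 10×5 + 2×6 + 4×7 + 13×8 = 325
n = Σf = 66
Mean = 325 / 66 = 4.9242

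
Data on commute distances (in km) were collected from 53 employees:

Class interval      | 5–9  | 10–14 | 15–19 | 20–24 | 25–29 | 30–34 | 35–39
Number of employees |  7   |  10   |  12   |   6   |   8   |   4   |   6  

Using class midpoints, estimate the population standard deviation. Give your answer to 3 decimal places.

9.371

Midpoints: 7, 12, 17, 22, 27, 32, 37
n = 53, Σfm = 1071, mean = 20.2075
Σfm² = 26297
Σf(m − x̄)² = Σfm² − (Σfm)²/n = 26297 − 1071²/53 = 4654.7170
Population variance = 4654.7170 / 53 = 87.8248
Standard deviation = √87.8248 = 9.3715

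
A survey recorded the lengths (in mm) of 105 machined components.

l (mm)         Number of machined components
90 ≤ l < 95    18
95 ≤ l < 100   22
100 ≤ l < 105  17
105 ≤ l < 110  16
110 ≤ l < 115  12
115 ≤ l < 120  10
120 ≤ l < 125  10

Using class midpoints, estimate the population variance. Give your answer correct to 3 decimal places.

Midpoints: 92.5, 97.5, 102.5, 107.5, 112.5, 117.5, 122.5
n = 105, Σfm = 11022.5, mean = 104.9762
Σfm² = 1166656.25
Σf(m − x̄)² = Σfm² − (Σfm)²/n = 1166656.25 − 11022.5²/105 = 9556.1905
Population variance = 9556.1905 / 105 = 91.0113

91.011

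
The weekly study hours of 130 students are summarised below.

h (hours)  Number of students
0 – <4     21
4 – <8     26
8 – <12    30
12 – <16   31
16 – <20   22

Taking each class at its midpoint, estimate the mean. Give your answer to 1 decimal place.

Midpoints: 2, 6, 10, 14, 18
Σfm = 21×2 + 26×6 + 30×10 + 31×14 + 22×18 = 1328
n = Σf = 130
Mean = 1328 / 130 = 10.2154

10.2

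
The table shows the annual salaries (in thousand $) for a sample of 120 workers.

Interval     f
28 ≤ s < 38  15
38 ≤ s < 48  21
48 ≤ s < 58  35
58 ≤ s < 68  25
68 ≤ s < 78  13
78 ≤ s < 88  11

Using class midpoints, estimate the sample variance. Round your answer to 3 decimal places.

208.340

Midpoints: 33, 43, 53, 63, 73, 83
n = 120, Σfm = 6690, mean = 55.7500
Σfm² = 397760
Σf(m − x̄)² = Σfm² − (Σfm)²/n = 397760 − 6690²/120 = 24792.5000
Sample variance = 24792.5000 / 119 = 208.3403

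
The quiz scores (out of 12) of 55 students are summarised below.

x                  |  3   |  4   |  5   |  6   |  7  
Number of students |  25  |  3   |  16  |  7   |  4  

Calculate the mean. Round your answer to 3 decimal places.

Values: 3, 4, 5, 6, 7
Σfx = 25×3 + 3×4 + 16×5 + 7×6 + 4×7 = 237
n = Σf = 55
Mean = 237 / 55 = 4.3091

4.309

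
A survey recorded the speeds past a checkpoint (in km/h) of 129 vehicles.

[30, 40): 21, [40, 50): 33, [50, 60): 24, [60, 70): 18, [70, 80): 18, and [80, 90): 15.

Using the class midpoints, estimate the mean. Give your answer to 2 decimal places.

56.86

Midpoints: 35, 45, 55, 65, 75, 85
Σfm = 21×35 + 33×45 + 24×55 + 18×65 + 18×75 + 15×85 = 7335
n = Σf = 129
Mean = 7335 / 129 = 56.8605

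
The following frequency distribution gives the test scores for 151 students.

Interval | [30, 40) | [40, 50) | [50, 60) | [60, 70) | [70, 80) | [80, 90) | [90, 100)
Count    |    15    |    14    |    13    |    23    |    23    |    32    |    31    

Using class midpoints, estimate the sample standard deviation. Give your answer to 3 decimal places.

Midpoints: 35, 45, 55, 65, 75, 85, 95
n = 151, Σfm = 10755, mean = 71.2252
Σfm² = 823575
Σf(m − x̄)² = Σfm² − (Σfm)²/n = 823575 − 10755²/151 = 57548.3444
Sample variance = 57548.3444 / 150 = 383.6556
Standard deviation = √383.6556 = 19.5871

19.587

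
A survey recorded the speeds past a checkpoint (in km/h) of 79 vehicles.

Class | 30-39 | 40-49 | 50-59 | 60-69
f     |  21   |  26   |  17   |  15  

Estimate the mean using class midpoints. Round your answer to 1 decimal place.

47.8

Midpoints: 34.5, 44.5, 54.5, 64.5
Σfm = 21×34.5 + 26×44.5 + 17×54.5 + 15×64.5 = 3775.5
n = Σf = 79
Mean = 3775.5 / 79 = 47.7911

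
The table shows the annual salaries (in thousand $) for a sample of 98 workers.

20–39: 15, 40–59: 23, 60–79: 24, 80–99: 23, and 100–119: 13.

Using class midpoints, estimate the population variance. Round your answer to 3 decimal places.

644.232

Midpoints: 29.5, 49.5, 69.5, 89.5, 109.5
n = 98, Σfm = 6731, mean = 68.6837
Σfm² = 525444.5
Σf(m − x̄)² = Σfm² − (Σfm)²/n = 525444.5 − 6731²/98 = 63134.6939
Population variance = 63134.6939 / 98 = 644.2316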